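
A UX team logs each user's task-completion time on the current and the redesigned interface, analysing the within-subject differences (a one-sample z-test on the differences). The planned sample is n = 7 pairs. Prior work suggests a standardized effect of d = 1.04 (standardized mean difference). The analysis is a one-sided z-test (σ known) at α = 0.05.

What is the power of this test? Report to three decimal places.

Noncentrality parameter: δ = d·√n = 1.04 × √7 = 2.7516
Critical value for a one-sided test at α = 0.05: z_α = 1.645.
Power = P(Z > 1.645 − δ) = Φ(1.107) = 0.8658.

Power ≈ 0.866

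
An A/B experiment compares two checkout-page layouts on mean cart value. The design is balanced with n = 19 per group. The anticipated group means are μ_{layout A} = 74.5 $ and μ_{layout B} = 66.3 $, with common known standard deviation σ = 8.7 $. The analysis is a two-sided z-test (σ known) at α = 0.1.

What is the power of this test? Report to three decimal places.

Power ≈ 0.896

Standardized effect: d = |μ_{layout A} − μ_{layout B}| / σ = |74.5 − 66.3| / 8.7 = 0.9425
Noncentrality parameter: δ = d·√(n/2) = 0.9425 × √(19/2) = 2.9051
Two-sided α = 0.1 → critical value z_{0.05} = 1.645.
Power = Φ(δ − 1.645) + Φ(−δ − 1.645) = Φ(1.260) + Φ(-4.550) = 0.8962 + 0.0000 = 0.8962.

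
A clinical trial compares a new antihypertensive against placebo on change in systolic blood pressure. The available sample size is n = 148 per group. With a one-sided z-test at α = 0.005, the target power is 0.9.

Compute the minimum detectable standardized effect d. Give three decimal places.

Required noncentrality: δ = z_{0.005} + z_{0.10} = 2.576 + 1.282 = 3.857.
δ = d·√(n/2) ⇒ d = δ/√(n/2) = 3.857/√(148/2) = 0.4484.

d ≈ 0.448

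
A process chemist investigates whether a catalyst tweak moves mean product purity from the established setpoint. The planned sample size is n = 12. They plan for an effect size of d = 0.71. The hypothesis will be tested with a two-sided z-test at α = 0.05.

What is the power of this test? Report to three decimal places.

Noncentrality parameter: δ = d·√n = 0.71 × √12 = 2.4595
Two-sided α = 0.05 → critical value z_{0.025} = 1.960.
Power = Φ(δ − 1.960) + Φ(−δ − 1.960) = Φ(0.500) + Φ(-4.419) = 0.6913 + 0.0000 = 0.6913.

Power ≈ 0.691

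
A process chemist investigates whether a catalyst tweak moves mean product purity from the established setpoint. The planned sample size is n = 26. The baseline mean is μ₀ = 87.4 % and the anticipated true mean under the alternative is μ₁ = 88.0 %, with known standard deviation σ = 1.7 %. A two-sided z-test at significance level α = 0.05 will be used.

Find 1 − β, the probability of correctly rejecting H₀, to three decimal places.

Standardized effect: d = |μ₁ − μ₀| / σ = |88.0 − 87.4| / 1.7 = 0.3529
Noncentrality parameter: δ = d·√n = 0.3529 × √26 = 1.7997
Two-sided α = 0.05 → critical value z_{0.025} = 1.960.
Power = Φ(δ − 1.960) + Φ(−δ − 1.960) = Φ(-0.160) + Φ(-3.760) = 0.4363 + 0.0001 = 0.4364.

Power ≈ 0.436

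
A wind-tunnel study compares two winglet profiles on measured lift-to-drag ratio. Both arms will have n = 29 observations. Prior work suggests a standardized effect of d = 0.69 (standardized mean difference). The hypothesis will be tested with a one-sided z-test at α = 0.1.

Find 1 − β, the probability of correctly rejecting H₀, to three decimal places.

Noncentrality parameter: δ = d·√(n/2) = 0.69 × √(29/2) = 2.6274
Critical value for a one-sided test at α = 0.1: z_α = 1.282.
Power = Φ(δ − 1.282) = Φ(1.346) = 0.9108.

Power ≈ 0.911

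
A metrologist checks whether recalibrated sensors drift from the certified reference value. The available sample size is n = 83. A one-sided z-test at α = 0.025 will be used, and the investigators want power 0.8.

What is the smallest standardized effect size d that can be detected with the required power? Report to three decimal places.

d ≈ 0.308

Required noncentrality: δ = z_{0.025} + z_{0.20} = 1.960 + 0.842 = 2.802.
δ = d·√n ⇒ d = δ/√n = 2.802/√83 = 0.3075.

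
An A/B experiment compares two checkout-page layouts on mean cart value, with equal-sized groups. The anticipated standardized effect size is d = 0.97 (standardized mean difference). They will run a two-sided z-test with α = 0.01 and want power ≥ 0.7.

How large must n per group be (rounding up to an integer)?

For power 0.7 need Φ(δ − z_{0.005}) = 0.7, so δ = z_{0.005} + z_{0.30} = 2.576 + 0.524 = 3.100.
(The Φ(−δ − z_{α/2}) term is vanishingly small for δ > 0 and is dropped in the standard sample-size formula.)
δ = d·√(n/2) ⇒ n = 2(δ/d)² = 2 × (3.100 / 0.97)² = 20.43.
Rounding up, n = 21 per group.

n = 21 per group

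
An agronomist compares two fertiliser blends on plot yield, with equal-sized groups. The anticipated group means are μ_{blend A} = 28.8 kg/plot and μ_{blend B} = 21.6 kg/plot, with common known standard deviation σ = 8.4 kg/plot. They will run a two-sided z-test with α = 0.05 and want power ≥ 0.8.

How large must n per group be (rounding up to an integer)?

Standardized effect: d = |μ_{blend A} − μ_{blend B}| / σ = |28.8 − 21.6| / 8.4 = 0.8571
Set Φ(δ − 1.960) = 0.8; then δ − 1.960 = Φ⁻¹(0.8) = 0.842, giving δ = 2.802.
(The Φ(−δ − z_{α/2}) term is vanishingly small for δ > 0 and is dropped in the standard sample-size formula.)
δ = d·√(n/2) ⇒ n = 2(δ/d)² = 2 × (2.802 / 0.8571)² = 21.37.
Rounding up, n = 22 per group.

n = 22 per group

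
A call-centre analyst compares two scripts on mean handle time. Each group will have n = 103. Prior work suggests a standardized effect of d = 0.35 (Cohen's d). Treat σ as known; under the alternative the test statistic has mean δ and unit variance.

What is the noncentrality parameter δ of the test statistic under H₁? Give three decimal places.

δ ≈ 2.512

The noncentrality parameter scales effect size by the design's sample-size factor: δ = d·√(n/2) = 0.35 × √(103/2) = 2.5117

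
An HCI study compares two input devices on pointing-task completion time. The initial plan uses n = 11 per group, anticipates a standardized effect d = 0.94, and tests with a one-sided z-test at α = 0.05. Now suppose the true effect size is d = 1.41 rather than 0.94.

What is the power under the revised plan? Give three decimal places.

Power ≈ 0.952

With d = 1.41: δ = d·√(n/2) = 1.41 × √(11/2) = 3.3067. Critical value z_{0.05} = 1.645.
Revised power = P(Z > 1.645 − δ) = Φ(1.662) = 0.9517.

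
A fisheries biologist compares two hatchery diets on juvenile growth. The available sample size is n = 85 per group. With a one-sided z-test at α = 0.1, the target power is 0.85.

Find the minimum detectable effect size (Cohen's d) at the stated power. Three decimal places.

d ≈ 0.356

Required noncentrality: δ = z_{0.1} + z_{0.15} = 1.282 + 1.036 = 2.318.
δ = d·√(n/2) ⇒ d = δ/√(n/2) = 2.318/√(85/2) = 0.3556.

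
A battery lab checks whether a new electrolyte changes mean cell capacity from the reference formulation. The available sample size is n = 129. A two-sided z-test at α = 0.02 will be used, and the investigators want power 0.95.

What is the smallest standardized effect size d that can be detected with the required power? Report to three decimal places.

d ≈ 0.350

Required noncentrality: δ = z_{0.01} + z_{0.05} = 2.326 + 1.645 = 3.971.
(The second rejection-region term Φ(−δ − z_{α/2}) is negligible and dropped.)
δ = d·√n ⇒ d = δ/√n = 3.971/√129 = 0.3496.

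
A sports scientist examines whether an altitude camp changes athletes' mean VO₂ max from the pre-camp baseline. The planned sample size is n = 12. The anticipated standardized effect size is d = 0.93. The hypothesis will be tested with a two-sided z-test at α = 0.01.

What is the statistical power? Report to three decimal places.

Power ≈ 0.741

Noncentrality parameter: δ = d·√n = 0.93 × √12 = 3.2216
Two-sided α = 0.01 → critical value z_{0.005} = 2.576.
Power = Φ(δ − 2.576) + Φ(−δ − 2.576) = Φ(0.646) + Φ(-5.797) = 0.7408 + 0.0000 = 0.7408.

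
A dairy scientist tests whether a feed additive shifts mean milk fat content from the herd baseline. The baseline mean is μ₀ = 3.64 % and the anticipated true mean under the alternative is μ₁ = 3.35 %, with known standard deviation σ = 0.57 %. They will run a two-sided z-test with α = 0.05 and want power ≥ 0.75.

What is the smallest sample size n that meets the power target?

Standardized effect: d = |μ₁ − μ₀| / σ = |3.35 − 3.64| / 0.57 = 0.5088
For power 0.75 need Φ(δ − z_{0.025}) = 0.75, so δ = z_{0.025} + z_{0.25} = 1.960 + 0.674 = 2.634.
(For δ > 0 the lower-tail rejection region contributes negligibly to power, so the one-term inversion is standard.)
δ = d·√n ⇒ n = (δ/d)² = (2.634 / 0.5088)² = 26.81.
Rounding up, n = 27.

n = 27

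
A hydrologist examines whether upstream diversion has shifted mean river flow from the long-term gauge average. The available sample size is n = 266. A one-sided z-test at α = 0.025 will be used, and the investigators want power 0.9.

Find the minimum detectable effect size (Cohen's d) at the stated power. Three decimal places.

d ≈ 0.199

Required noncentrality: δ = z_{0.025} + z_{0.10} = 1.960 + 1.282 = 3.242.
δ = d·√n ⇒ d = δ/√n = 3.242/√266 = 0.1988.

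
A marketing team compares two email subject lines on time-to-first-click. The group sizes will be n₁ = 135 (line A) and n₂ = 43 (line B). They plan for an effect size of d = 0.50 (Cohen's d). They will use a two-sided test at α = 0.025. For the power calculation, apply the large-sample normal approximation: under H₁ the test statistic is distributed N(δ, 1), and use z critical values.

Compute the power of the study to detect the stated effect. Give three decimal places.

Power ≈ 0.730

Noncentrality parameter: δ = d / √(1/n₁ + 1/n₂) = 0.50 / √(1/135 + 1/43) = 2.8554
Critical value for a two-sided test at α = 0.025: z_{α/2} = 2.241.
Power = Φ(δ − 2.241) + Φ(−δ − 2.241) = Φ(0.614) + Φ(-5.097) = 0.7304 + 0.0000 = 0.7304.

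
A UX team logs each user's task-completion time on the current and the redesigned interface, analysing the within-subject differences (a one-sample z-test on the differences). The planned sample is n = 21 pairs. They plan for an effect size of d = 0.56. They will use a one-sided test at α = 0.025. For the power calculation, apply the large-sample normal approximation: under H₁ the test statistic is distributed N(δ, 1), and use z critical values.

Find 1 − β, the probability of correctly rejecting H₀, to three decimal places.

Noncentrality parameter: δ = d·√n = 0.56 × √21 = 2.5662
One-sided α = 0.025 → critical value z_{0.025} = 1.960.
Power = P(Z > 1.960 − δ) = Φ(0.606) = 0.7278.

Power ≈ 0.728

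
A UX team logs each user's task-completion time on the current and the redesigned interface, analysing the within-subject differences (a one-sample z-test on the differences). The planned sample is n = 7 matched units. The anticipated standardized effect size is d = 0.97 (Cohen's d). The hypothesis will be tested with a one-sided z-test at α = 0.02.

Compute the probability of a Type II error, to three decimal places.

β ≈ 0.304

Noncentrality parameter: δ = d·√n = 0.97 × √7 = 2.5664
Critical value for a one-sided test at α = 0.02: z_α = 2.054.
Power = Φ(δ − 2.054) = Φ(0.513) = 0.6959.
Type II error: β = 1 − power = 1 − 0.6959 = 0.3041.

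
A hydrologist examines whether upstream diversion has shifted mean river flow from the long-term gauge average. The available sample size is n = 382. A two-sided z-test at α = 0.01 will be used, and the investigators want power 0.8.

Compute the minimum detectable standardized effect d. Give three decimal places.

d ≈ 0.175

Need Φ(δ − 2.576) = 0.8, so δ = 2.576 + 0.842 = 3.417.
(Lower-tail contribution to power is negligible for δ > 0.)
δ = d·√n ⇒ d = δ/√n = 3.417/√382 = 0.1749.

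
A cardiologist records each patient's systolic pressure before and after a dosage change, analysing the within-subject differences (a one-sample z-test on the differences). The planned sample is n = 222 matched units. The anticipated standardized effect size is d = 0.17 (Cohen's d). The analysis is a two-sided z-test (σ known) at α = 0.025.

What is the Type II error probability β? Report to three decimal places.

Noncentrality parameter: δ = d·√n = 0.17 × √222 = 2.5329
Two-sided α = 0.025 → critical value z_{0.0125} = 2.241.
Power = Φ(δ − 2.241) + Φ(−δ − 2.241) = Φ(0.292) + Φ(-4.774) = 0.6147 + 0.0000 = 0.6147.
Type II error: β = 1 − power = 1 − 0.6147 = 0.3853.

β ≈ 0.385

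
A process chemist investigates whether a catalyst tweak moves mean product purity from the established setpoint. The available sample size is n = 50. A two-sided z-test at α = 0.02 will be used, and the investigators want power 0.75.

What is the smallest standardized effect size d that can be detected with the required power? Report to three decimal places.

d ≈ 0.424

Need Φ(δ − 2.326) = 0.75, so δ = 2.326 + 0.674 = 3.001.
(Lower-tail contribution to power is negligible for δ > 0.)
δ = d·√n ⇒ d = δ/√n = 3.001/√50 = 0.4244.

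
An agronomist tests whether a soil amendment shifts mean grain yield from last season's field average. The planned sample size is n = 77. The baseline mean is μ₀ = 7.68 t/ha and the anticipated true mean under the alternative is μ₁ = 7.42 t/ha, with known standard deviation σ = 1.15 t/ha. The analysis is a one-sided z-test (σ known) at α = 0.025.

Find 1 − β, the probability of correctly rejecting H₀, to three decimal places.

Standardized effect: d = |μ₁ − μ₀| / σ = |7.42 − 7.68| / 1.15 = 0.2261
Noncentrality parameter: δ = d·√n = 0.2261 × √77 = 1.9839
Critical value for a one-sided test at α = 0.025: z_α = 1.960.
Power = P(Z > 1.960 − δ) = Φ(0.024) = 0.5096.

Power ≈ 0.510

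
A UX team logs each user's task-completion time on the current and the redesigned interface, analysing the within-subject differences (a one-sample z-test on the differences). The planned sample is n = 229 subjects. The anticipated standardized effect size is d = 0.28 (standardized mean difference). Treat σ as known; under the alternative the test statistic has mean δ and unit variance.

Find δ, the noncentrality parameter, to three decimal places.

The noncentrality parameter scales effect size by the design's sample-size factor: δ = d·√n = 0.28 × √229 = 4.2372

δ ≈ 4.237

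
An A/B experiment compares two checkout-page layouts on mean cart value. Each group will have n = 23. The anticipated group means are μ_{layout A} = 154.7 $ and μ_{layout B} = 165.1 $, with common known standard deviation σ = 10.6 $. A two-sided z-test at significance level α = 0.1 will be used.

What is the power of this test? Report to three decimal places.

Power ≈ 0.954

Standardized effect: d = |μ_{layout A} − μ_{layout B}| / σ = |154.7 − 165.1| / 10.6 = 0.9811
Noncentrality parameter: λ = d·√(n/2) = 0.9811 × √(23/2) = 3.3272
Critical value for a two-sided test at α = 0.1: z_{α/2} = 1.645.
Power = Φ(λ − 1.645) + Φ(−λ − 1.645) = Φ(1.682) + Φ(-4.972) = 0.9537 + 0.0000 = 0.9537.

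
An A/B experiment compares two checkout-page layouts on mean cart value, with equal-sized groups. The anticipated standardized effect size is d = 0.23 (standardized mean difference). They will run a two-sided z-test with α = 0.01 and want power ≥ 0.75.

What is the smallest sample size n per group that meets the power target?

For power 0.75 need Φ(δ − z_{0.005}) = 0.75, so δ = z_{0.005} + z_{0.25} = 2.576 + 0.674 = 3.250.
(The Φ(−δ − z_{α/2}) term is vanishingly small for δ > 0 and is dropped in the standard sample-size formula.)
δ = d·√(n/2) ⇒ n = 2(δ/d)² = 2 × (3.250 / 0.23)² = 399.42.
Round up to the next whole unit.

n = 400 per group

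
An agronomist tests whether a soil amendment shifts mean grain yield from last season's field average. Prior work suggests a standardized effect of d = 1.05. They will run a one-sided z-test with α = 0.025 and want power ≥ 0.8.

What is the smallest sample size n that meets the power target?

n = 8

Set Φ(δ − 1.960) = 0.8; then δ − 1.960 = Φ⁻¹(0.8) = 0.842, giving δ = 2.802.
δ = d·√n ⇒ n = (δ/d)² = (2.802 / 1.05)² = 7.12.
Round up to the next whole unit.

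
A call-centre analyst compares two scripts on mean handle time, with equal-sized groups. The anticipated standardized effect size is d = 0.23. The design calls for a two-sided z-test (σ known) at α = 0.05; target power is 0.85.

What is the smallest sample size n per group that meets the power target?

n = 340 per group

For power 0.85 need Φ(δ − z_{0.025}) = 0.85, so δ = z_{0.025} + z_{0.15} = 1.960 + 1.036 = 2.996.
(Ignoring the negligible lower-tail rejection probability gives the usual closed-form inversion.)
δ = d·√(n/2) ⇒ n = 2(δ/d)² = 2 × (2.996 / 0.23)² = 339.45.
Round up to the next whole unit.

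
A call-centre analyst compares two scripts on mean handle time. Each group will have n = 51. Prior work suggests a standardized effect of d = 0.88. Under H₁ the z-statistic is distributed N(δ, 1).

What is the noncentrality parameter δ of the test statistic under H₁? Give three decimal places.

δ = d·√(n/2) = 0.88 × √(51/2) = 4.4438

δ ≈ 4.444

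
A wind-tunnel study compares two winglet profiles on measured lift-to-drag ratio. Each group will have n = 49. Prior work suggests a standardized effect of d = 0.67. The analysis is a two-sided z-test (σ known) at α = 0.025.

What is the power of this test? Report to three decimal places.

Noncentrality parameter: δ = d·√(n/2) = 0.67 × √(49/2) = 3.3163
Critical value for a two-sided test at α = 0.025: z_{α/2} = 2.241.
Power = Φ(δ − 2.241) + Φ(−δ − 2.241) = Φ(1.075) + Φ(-5.558) = 0.8588 + 0.0000 = 0.8588.

Power ≈ 0.859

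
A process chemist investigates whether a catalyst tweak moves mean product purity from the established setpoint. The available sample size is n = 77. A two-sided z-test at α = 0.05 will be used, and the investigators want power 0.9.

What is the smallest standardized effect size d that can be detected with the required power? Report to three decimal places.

d ≈ 0.369

Need Φ(δ − 1.960) = 0.9, so δ = 1.960 + 1.282 = 3.242.
(The second rejection-region term Φ(−δ − z_{α/2}) is negligible and dropped.)
δ = d·√n ⇒ d = δ/√n = 3.242/√77 = 0.3694.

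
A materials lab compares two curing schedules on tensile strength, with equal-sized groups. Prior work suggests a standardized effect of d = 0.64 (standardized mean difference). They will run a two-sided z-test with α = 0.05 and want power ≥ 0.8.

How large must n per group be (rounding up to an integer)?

For power 0.8 need Φ(δ − z_{0.025}) = 0.8, so δ = z_{0.025} + z_{0.20} = 1.960 + 0.842 = 2.802.
(Ignoring the negligible lower-tail rejection probability gives the usual closed-form inversion.)
δ = d·√(n/2) ⇒ n = 2(δ/d)² = 2 × (2.802 / 0.64)² = 38.32.
Rounding up, n = 39 per group.

n = 39 per group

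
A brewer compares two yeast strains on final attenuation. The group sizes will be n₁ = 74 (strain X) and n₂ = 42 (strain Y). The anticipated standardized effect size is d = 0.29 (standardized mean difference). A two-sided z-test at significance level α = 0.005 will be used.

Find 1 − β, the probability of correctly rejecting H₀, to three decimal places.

Power ≈ 0.096

Noncentrality parameter: δ = d / √(1/n₁ + 1/n₂) = 0.29 / √(1/74 + 1/42) = 1.5011
Critical value for a two-sided test at α = 0.005: z_{α/2} = 2.807.
Power = Φ(δ − 2.807) + Φ(−δ − 2.807) = Φ(-1.306) + Φ(-4.308) = 0.0958 + 0.0000 = 0.0958.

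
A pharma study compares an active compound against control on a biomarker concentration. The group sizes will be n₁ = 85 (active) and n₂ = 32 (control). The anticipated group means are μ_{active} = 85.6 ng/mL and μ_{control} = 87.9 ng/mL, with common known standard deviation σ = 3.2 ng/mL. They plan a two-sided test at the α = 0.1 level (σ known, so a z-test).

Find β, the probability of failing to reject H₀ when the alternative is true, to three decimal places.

β ≈ 0.034

Standardized effect: d = |μ_{active} − μ_{control}| / σ = |85.6 − 87.9| / 3.2 = 0.7187
Noncentrality parameter: δ = d / √(1/n₁ + 1/n₂) = 0.7187 / √(1/85 + 1/32) = 3.4655
Two-sided α = 0.1 → critical value z_{0.05} = 1.645.
Power = Φ(δ − 1.645) + Φ(−δ − 1.645) = Φ(1.821) + Φ(-5.110) = 0.9657 + 0.0000 = 0.9657.
Type II error: β = 1 − power = 1 − 0.9657 = 0.0343.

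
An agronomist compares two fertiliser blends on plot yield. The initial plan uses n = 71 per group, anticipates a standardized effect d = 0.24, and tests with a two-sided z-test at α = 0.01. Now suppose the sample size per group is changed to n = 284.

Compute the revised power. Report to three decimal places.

Power ≈ 0.612

With n = 284 per group: δ = d·√(n/2) = 0.24 × √(284/2) = 2.8599. Critical value z_{0.005} = 2.576.
Revised power = Φ(δ − 2.576) + Φ(−δ − 2.576) = Φ(0.284) + Φ(-5.436) = 0.6118 + 0.0000 = 0.6118.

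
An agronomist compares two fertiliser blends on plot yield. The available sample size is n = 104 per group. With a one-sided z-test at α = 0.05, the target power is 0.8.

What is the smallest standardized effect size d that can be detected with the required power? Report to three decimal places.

Required noncentrality: δ = z_{0.05} + z_{0.20} = 1.645 + 0.842 = 2.486.
δ = d·√(n/2) ⇒ d = δ/√(n/2) = 2.486/√(104/2) = 0.3448.

d ≈ 0.345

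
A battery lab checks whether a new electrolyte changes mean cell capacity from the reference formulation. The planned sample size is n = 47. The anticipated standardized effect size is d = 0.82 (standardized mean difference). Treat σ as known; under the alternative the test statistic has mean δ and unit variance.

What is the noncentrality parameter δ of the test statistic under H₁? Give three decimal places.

δ = d·√n = 0.82 × √47 = 5.6216

δ ≈ 5.622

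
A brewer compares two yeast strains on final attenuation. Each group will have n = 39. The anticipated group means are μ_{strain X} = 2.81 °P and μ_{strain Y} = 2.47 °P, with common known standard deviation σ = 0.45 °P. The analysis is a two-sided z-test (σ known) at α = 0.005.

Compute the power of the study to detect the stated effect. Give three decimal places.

Power ≈ 0.702

Standardized effect: d = |μ_{strain X} − μ_{strain Y}| / σ = |2.81 − 2.47| / 0.45 = 0.7556
Noncentrality parameter: λ = d·√(n/2) = 0.7556 × √(39/2) = 3.3364
Critical value for a two-sided test at α = 0.005: z_{α/2} = 2.807.
Power = Φ(λ − 2.807) + Φ(−λ − 2.807) = Φ(0.529) + Φ(-6.143) = 0.7017 + 0.0000 = 0.7017.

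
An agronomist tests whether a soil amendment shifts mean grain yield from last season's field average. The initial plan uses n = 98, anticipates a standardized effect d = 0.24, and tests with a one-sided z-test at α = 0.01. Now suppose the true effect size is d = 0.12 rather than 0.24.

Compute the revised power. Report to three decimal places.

Power ≈ 0.127

With d = 0.12: δ = d·√n = 0.12 × √98 = 1.1879. Critical value z_{0.01} = 2.326.
Revised power = P(Z > 2.326 − δ) = Φ(-1.138) = 0.1275.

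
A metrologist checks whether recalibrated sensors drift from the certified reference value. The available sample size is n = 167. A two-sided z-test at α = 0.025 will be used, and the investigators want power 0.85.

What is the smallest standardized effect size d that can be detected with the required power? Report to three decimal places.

Need Φ(δ − 2.241) = 0.85, so δ = 2.241 + 1.036 = 3.278.
(Lower-tail contribution to power is negligible for δ > 0.)
δ = d·√n ⇒ d = δ/√n = 3.278/√167 = 0.2536.

d ≈ 0.254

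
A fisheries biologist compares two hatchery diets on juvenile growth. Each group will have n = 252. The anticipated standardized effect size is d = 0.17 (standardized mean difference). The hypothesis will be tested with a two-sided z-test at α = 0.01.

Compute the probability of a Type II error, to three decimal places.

Noncentrality parameter: δ = d·√(n/2) = 0.17 × √(252/2) = 1.9082
Critical value for a two-sided test at α = 0.01: z_{α/2} = 2.576.
Power = Φ(δ − 2.576) + Φ(−δ − 2.576) = Φ(-0.668) + Φ(-4.484) = 0.2522 + 0.0000 = 0.2522.
Type II error: β = 1 − power = 1 − 0.2522 = 0.7478.

β ≈ 0.748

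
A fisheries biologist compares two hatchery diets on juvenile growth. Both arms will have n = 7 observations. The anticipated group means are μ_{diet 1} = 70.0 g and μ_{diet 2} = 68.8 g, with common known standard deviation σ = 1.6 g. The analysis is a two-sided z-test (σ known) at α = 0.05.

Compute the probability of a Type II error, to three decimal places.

Standardized effect: d = |μ_{diet 1} − μ_{diet 2}| / σ = |70.0 − 68.8| / 1.6 = 0.7500
Noncentrality parameter: δ = d·√(n/2) = 0.7500 × √(7/2) = 1.4031
Critical value for a two-sided test at α = 0.05: z_{α/2} = 1.960.
Power = Φ(δ − 1.960) + Φ(−δ − 1.960) = Φ(-0.557) + Φ(-3.363) = 0.2888 + 0.0004 = 0.2892.
Type II error: β = 1 − power = 1 − 0.2892 = 0.7108.

β ≈ 0.711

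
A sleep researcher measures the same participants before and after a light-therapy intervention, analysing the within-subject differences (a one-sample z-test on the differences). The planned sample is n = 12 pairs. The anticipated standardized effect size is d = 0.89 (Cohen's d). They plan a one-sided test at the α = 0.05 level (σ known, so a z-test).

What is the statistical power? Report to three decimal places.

Power ≈ 0.925

Noncentrality parameter: δ = d·√n = 0.89 × √12 = 3.0831
One-sided α = 0.05 → critical value z_{0.05} = 1.645.
Power = P(Z > 1.645 − δ) = Φ(1.438) = 0.9248.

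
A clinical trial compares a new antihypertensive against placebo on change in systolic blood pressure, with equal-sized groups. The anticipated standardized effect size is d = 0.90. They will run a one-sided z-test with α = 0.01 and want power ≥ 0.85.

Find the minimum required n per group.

Set Φ(δ − 2.326) = 0.85; then δ − 2.326 = Φ⁻¹(0.85) = 1.036, giving δ = 3.363.
δ = d·√(n/2) ⇒ n = 2(δ/d)² = 2 × (3.363 / 0.90)² = 27.92.
Rounding up, n = 28 per group.

n = 28 per group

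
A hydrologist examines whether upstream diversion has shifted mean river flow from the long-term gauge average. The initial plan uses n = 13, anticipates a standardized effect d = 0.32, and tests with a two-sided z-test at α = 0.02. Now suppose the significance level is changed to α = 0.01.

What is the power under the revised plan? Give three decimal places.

Power ≈ 0.078

δ = d·√n = 0.32 × √13 = 1.1538 (unchanged). New critical value: z_{0.005} = 2.576.
Revised power = Φ(δ − 2.576) + Φ(−δ − 2.576) = Φ(-1.422) + Φ(-3.730) = 0.0775 + 0.0001 = 0.0776.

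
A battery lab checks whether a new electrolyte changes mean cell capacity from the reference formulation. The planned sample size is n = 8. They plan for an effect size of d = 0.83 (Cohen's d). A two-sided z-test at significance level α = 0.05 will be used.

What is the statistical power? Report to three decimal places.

Power ≈ 0.651

Noncentrality parameter: δ = d·√n = 0.83 × √8 = 2.3476
Critical value for a two-sided test at α = 0.05: z_{α/2} = 1.960.
Power = Φ(δ − 1.960) + Φ(−δ − 1.960) = Φ(0.388) + Φ(-4.308) = 0.6509 + 0.0000 = 0.6509.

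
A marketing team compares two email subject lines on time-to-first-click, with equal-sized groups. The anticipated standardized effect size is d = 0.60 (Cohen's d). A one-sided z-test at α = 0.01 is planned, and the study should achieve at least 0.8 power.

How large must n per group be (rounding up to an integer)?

n = 56 per group

Set Φ(δ − 2.326) = 0.8; then δ − 2.326 = Φ⁻¹(0.8) = 0.842, giving δ = 3.168.
δ = d·√(n/2) ⇒ n = 2(δ/d)² = 2 × (3.168 / 0.60)² = 55.76.
Rounding up, n = 56 per group.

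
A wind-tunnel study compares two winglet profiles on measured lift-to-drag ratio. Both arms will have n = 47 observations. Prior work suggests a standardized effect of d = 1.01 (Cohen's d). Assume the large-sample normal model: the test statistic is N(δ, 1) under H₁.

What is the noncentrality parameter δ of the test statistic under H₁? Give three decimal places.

δ ≈ 4.896

The noncentrality parameter scales effect size by the design's sample-size factor: δ = d·√(n/2) = 1.01 × √(47/2) = 4.8962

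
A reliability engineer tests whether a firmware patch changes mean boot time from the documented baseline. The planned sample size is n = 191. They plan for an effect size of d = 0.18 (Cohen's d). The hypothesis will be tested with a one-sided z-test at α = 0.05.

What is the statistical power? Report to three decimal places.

Noncentrality parameter: δ = d·√n = 0.18 × √191 = 2.4876
One-sided α = 0.05 → critical value z_{0.05} = 1.645.
Power = Φ(δ − 1.645) = Φ(0.843) = 0.8003.

Power ≈ 0.800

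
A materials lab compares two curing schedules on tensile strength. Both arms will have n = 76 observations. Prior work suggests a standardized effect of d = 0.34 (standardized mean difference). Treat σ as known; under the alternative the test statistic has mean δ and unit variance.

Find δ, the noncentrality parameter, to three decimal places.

δ ≈ 2.096

δ = d·√(n/2) = 0.34 × √(76/2) = 2.0959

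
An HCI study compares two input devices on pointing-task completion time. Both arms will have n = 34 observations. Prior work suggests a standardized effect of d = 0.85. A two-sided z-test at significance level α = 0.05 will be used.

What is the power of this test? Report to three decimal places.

Power ≈ 0.939

Noncentrality parameter: δ = d·√(n/2) = 0.85 × √(34/2) = 3.5046
Two-sided α = 0.05 → critical value z_{0.025} = 1.960.
Power = Φ(δ − 1.960) + Φ(−δ − 1.960) = Φ(1.545) + Φ(-5.465) = 0.9388 + 0.0000 = 0.9388.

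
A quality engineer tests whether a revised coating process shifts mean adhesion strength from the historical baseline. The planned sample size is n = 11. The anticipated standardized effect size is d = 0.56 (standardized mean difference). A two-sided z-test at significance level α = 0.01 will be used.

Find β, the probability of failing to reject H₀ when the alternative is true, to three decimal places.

Noncentrality parameter: δ = d·√n = 0.56 × √11 = 1.8573
Critical value for a two-sided test at α = 0.01: z_{α/2} = 2.576.
Power = Φ(δ − 2.576) + Φ(−δ − 2.576) = Φ(-0.719) + Φ(-4.433) = 0.2362 + 0.0000 = 0.2362.
Type II error: β = 1 − power = 1 − 0.2362 = 0.7638.

β ≈ 0.764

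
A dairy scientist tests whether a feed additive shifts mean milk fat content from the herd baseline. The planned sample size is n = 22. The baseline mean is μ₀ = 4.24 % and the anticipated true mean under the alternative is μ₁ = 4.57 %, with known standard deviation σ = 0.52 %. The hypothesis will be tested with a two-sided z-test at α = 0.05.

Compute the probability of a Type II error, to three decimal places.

Standardized effect: d = |μ₁ − μ₀| / σ = |4.57 − 4.24| / 0.52 = 0.6346
Noncentrality parameter: δ = d·√n = 0.6346 × √22 = 2.9766
Critical value for a two-sided test at α = 0.05: z_{α/2} = 1.960.
Power = Φ(δ − 1.960) + Φ(−δ − 1.960) = Φ(1.017) + Φ(-4.937) = 0.8453 + 0.0000 = 0.8453.
Type II error: β = 1 − power = 1 − 0.8453 = 0.1547.

β ≈ 0.155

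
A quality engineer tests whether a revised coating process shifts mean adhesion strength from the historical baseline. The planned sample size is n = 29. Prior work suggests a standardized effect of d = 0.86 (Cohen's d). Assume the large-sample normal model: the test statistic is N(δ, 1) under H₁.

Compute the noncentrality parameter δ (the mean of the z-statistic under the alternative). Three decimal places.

The noncentrality parameter scales effect size by the design's sample-size factor: δ = d·√n = 0.86 × √29 = 4.6312

δ ≈ 4.631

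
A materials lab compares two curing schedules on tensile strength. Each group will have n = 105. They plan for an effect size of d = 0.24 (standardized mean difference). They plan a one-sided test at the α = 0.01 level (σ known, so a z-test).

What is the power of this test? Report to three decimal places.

Power ≈ 0.278

Noncentrality parameter: δ = d·√(n/2) = 0.24 × √(105/2) = 1.7390
One-sided α = 0.01 → critical value z_{0.01} = 2.326.
Power = P(Z > 2.326 − δ) = Φ(-0.587) = 0.2785.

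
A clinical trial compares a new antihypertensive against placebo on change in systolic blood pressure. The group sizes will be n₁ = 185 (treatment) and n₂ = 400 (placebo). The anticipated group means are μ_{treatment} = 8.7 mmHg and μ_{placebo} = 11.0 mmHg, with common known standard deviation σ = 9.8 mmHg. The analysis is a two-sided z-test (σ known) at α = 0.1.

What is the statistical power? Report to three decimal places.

Standardized effect: d = |μ_{treatment} − μ_{placebo}| / σ = |8.7 − 11.0| / 9.8 = 0.2347
Noncentrality parameter: δ = d / √(1/n₁ + 1/n₂) = 0.2347 / √(1/185 + 1/400) = 2.6396
Critical value for a two-sided test at α = 0.1: z_{α/2} = 1.645.
Power = Φ(δ − 1.645) + Φ(−δ − 1.645) = Φ(0.995) + Φ(-4.284) = 0.8401 + 0.0000 = 0.8401.

Power ≈ 0.840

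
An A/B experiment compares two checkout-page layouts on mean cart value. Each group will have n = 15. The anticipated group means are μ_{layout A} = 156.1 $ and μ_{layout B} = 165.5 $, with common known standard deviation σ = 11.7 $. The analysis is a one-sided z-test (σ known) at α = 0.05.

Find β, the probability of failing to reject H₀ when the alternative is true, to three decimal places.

β ≈ 0.289

Standardized effect: d = |μ_{layout A} − μ_{layout B}| / σ = |156.1 − 165.5| / 11.7 = 0.8034
Noncentrality parameter: δ = d·√(n/2) = 0.8034 × √(15/2) = 2.2003
One-sided α = 0.05 → critical value z_{0.05} = 1.645.
Power = Φ(δ − 1.645) = Φ(0.555) = 0.7107.
Type II error: β = 1 − power = 1 − 0.7107 = 0.2893.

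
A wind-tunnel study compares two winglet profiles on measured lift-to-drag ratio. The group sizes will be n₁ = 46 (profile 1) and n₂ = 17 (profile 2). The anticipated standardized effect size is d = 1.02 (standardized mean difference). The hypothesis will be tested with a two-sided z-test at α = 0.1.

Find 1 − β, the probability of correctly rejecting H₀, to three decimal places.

Power ≈ 0.974

Noncentrality parameter: δ = d / √(1/n₁ + 1/n₂) = 1.02 / √(1/46 + 1/17) = 3.5936
Two-sided α = 0.1 → critical value z_{0.05} = 1.645.
Power = Φ(δ − 1.645) + Φ(−δ − 1.645) = Φ(1.949) + Φ(-5.238) = 0.9743 + 0.0000 = 0.9743.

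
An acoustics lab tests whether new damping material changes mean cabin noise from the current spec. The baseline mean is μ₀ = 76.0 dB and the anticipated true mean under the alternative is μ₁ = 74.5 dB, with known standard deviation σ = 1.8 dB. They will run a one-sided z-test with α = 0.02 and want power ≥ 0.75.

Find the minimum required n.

Standardized effect: d = |μ₁ − μ₀| / σ = |74.5 − 76.0| / 1.8 = 0.8333
For power 0.75 need Φ(δ − z_{0.02}) = 0.75, so δ = z_{0.02} + z_{0.25} = 2.054 + 0.674 = 2.728.
δ = d·√n ⇒ n = (δ/d)² = (2.728 / 0.8333)² = 10.72.
Round up to the next whole unit.

n = 11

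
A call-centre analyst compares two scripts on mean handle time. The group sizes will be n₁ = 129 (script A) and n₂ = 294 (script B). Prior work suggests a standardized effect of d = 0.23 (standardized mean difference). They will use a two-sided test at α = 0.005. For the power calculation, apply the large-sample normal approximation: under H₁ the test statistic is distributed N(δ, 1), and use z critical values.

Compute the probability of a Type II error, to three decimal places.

Noncentrality parameter: δ = d / √(1/n₁ + 1/n₂) = 0.23 / √(1/129 + 1/294) = 2.1778
Two-sided α = 0.005 → critical value z_{0.0025} = 2.807.
Power = Φ(δ − 2.807) + Φ(−δ − 2.807) = Φ(-0.629) + Φ(-4.985) = 0.2646 + 0.0000 = 0.2646.
Type II error: β = 1 − power = 1 − 0.2646 = 0.7354.

β ≈ 0.735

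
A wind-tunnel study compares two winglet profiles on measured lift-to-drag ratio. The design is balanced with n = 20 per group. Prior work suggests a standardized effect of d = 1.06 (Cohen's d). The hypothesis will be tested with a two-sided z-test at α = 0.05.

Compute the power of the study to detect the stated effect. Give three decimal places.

Noncentrality parameter: δ = d·√(n/2) = 1.06 × √(20/2) = 3.3520
Two-sided α = 0.05 → critical value z_{0.025} = 1.960.
Power = Φ(δ − 1.960) + Φ(−δ − 1.960) = Φ(1.392) + Φ(-5.312) = 0.9180 + 0.0000 = 0.9180.

Power ≈ 0.918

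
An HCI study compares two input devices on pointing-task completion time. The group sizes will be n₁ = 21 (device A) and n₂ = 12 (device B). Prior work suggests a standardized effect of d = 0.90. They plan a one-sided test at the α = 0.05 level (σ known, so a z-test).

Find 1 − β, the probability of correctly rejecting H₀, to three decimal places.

Power ≈ 0.800

Noncentrality parameter: δ = d / √(1/n₁ + 1/n₂) = 0.90 / √(1/21 + 1/12) = 2.4871
Critical value for a one-sided test at α = 0.05: z_α = 1.645.
Power = P(Z > 1.645 − δ) = Φ(0.842) = 0.8002.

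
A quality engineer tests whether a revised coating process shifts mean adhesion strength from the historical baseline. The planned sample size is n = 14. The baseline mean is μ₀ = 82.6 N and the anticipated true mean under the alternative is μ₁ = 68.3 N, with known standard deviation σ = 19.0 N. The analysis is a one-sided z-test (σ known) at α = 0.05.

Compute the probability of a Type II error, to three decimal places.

β ≈ 0.121

Standardized effect: d = |μ₁ − μ₀| / σ = |68.3 − 82.6| / 19.0 = 0.7526
Noncentrality parameter: δ = d·√n = 0.7526 × √14 = 2.8161
One-sided α = 0.05 → critical value z_{0.05} = 1.645.
Power = Φ(δ − 1.645) = Φ(1.171) = 0.8792.
Type II error: β = 1 − power = 1 − 0.8792 = 0.1208.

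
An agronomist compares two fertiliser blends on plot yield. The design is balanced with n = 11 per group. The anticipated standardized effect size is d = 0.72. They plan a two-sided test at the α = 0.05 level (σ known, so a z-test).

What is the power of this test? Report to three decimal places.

Noncentrality parameter: δ = d·√(n/2) = 0.72 × √(11/2) = 1.6885
Two-sided α = 0.05 → critical value z_{0.025} = 1.960.
Power = Φ(δ − 1.960) + Φ(−δ − 1.960) = Φ(-0.271) + Φ(-3.649) = 0.3930 + 0.0001 = 0.3932.

Power ≈ 0.393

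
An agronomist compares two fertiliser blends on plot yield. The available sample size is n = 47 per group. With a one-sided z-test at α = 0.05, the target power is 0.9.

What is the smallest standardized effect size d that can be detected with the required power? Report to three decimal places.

d ≈ 0.604

Need Φ(δ − 1.645) = 0.9, so δ = 1.645 + 1.282 = 2.926.
δ = d·√(n/2) ⇒ d = δ/√(n/2) = 2.926/√(47/2) = 0.6037.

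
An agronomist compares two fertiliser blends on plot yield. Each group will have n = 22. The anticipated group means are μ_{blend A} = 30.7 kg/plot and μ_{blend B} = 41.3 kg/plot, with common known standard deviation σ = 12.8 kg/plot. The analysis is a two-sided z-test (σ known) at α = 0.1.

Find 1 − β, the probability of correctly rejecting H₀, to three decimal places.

Power ≈ 0.865

Standardized effect: d = |μ_{blend A} − μ_{blend B}| / σ = |30.7 − 41.3| / 12.8 = 0.8281
Noncentrality parameter: δ = d·√(n/2) = 0.8281 × √(22/2) = 2.7466
Critical value for a two-sided test at α = 0.1: z_{α/2} = 1.645.
Power = Φ(δ − 1.645) + Φ(−δ − 1.645) = Φ(1.102) + Φ(-4.391) = 0.8647 + 0.0000 = 0.8647.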